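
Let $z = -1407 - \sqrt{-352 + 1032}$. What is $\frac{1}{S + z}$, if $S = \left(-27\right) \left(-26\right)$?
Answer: $- \frac{141}{99269} + \frac{2 \sqrt{170}}{496345} \approx -0.0013678$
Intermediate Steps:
$S = 702$
$z = -1407 - 2 \sqrt{170}$ ($z = -1407 - \sqrt{680} = -1407 - 2 \sqrt{170} \approx -1433.1$)
$\frac{1}{S + z} = \frac{1}{702 - \left(1407 + 2 \sqrt{170}\right)} = \frac{1}{-705 - 2 \sqrt{170}}$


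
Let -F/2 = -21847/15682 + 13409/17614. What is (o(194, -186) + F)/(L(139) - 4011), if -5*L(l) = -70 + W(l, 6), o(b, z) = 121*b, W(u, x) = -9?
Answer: -4052751157995/689728201756 ≈ -5.8759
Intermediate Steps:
F = 87266560/69055687 (F = -2*(-21847/15682 + 13409/17614) = -2*(-43633280/69055687) = 87266560/69055687 ≈ 1.2637)
L(l) = 79/5 (L(l) = -(-70 - 9)/5 = -1/5*(-79) = 79/5)
(o(194, -186) + F)/(L(139) - 4011) = (121*194 + 87266560/69055687)/(79/5 - 4011) = (23474 + 87266560/69055687)/(-19976/5) = (1621100463198/69055687)*(-5/19976) = -4052751157995/689728201756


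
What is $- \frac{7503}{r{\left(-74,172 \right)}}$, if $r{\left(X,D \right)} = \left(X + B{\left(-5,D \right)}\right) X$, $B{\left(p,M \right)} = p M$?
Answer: $- \frac{7503}{69116} \approx -0.10856$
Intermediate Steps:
$B{\left(p,M \right)} = M p$
$r{\left(X,D \right)} = X \left(X - 5 D\right)$ ($r{\left(X,D \right)} = \left(X + D \left(-5\right)\right) X = \left(X - 5 D\right) X = X \left(X - 5 D\right)$)
$- \frac{7503}{r{\left(-74,172 \right)}} = - \frac{7503}{\left(-74\right) \left(-74 - 860\right)} = - \frac{7503}{\left(-74\right) \left(-934\right)} = - \frac{7503}{69116}$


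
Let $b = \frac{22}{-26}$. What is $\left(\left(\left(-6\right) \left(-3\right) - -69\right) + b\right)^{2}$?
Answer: $\frac{1254400}{169} \approx 7422.5$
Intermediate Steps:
$b = - \frac{11}{13}$ ($b = 22 \left(- \frac{1}{26}\right) = - \frac{11}{13} \approx -0.84615$)
$\left(\left(\left(-6\right) \left(-3\right) - -69\right) + b\right)^{2} = \left(\left(\left(-6\right) \left(-3\right) - -69\right) - \frac{11}{13}\right)^{2} = \left(\left(18 + 69\right) - \frac{11}{13}\right)^{2} = \left(87 - \frac{11}{13}\right)^{2} = \left(\frac{1120}{13}\right)^{2} = \frac{1254400}{169}$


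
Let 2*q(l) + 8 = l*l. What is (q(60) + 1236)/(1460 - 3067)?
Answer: -3032/1607 ≈ -1.8867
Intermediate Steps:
q(l) = -4 + l²/2 (q(l) = -4 + (l*l)/2 = -4 + l²/2)
(q(60) + 1236)/(1460 - 3067) = ((-4 + (½)*60²) + 1236)/(1460 - 3067) = ((-4 + (½)*3600) + 1236)/(-1607) = ((-4 + 1800) + 1236)*(-1/1607) = (1796 + 1236)*(-1/1607) = 3032*(-1/1607) = -3032/1607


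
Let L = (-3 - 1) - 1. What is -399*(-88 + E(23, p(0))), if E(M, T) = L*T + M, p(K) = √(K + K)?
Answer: 25935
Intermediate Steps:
p(K) = √2*√K (p(K) = √(2*K) = √2*√K)
L = -5 (L = -4 - 1 = -5)
E(M, T) = M - 5*T (E(M, T) = -5*T + M = M - 5*T)
-399*(-88 + E(23, p(0))) = -399*(-88 + (23 - 5*√2*√0)) = -399*(-88 + (23 - 5*√2*0)) = -399*(-88 + (23 - 5*0)) = -399*(-88 + (23 + 0)) = -399*(-88 + 23) = -399*(-65) = 25935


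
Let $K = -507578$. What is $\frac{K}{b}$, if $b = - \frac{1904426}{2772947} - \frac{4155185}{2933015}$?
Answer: $\frac{825636033522572698}{3421563560917} \approx 2.413 \cdot 10^{5}$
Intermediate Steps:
$b = - \frac{3421563560917}{1626619029041}$ ($b = \left(-1904426\right) \frac{1}{2772947} - \frac{831037}{586603} = - \frac{1904426}{2772947} - \frac{831037}{586603} = - \frac{3421563560917}{1626619029041} \approx -2.1035$)
$\frac{K}{b} = - \frac{507578}{- \frac{3421563560917}{1626619029041}} = \left(-507578\right) \left(- \frac{1626619029041}{3421563560917}\right) = \frac{825636033522572698}{3421563560917}$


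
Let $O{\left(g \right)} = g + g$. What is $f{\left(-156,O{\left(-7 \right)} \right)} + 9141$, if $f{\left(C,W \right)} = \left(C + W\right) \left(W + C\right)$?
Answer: $38041$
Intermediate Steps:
$O{\left(g \right)} = 2 g$
$f{\left(C,W \right)} = \left(C + W\right)^{2}$ ($f{\left(C,W \right)} = \left(C + W\right) \left(C + W\right) = \left(C + W\right)^{2}$)
$f{\left(-156,O{\left(-7 \right)} \right)} + 9141 = \left(-156 + 2 \left(-7\right)\right)^{2} + 9141 = \left(-156 - 14\right)^{2} + 9141 = \left(-170\right)^{2} + 9141 = 28900 + 9141 = 38041$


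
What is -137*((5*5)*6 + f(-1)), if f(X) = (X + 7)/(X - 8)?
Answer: -61376/3 ≈ -20459.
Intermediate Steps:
f(X) = (7 + X)/(-8 + X)
-137*((5*5)*6 + f(-1)) = -137*((5*5)*6 + (7 - 1)/(-8 - 1)) = -137*(25*6 + 6/(-9)) = -137*(150 - ⅑*6) = -137*(150 - ⅔) = -137*448/3 = -61376/3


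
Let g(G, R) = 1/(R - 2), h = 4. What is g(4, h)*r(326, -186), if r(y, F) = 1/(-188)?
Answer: -1/376 ≈ -0.0026596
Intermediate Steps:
r(y, F) = -1/188
g(G, R) = 1/(-2 + R)
g(4, h)*r(326, -186) = -1/188/(-2 + 4) = -1/188/2 = (½)*(-1/188) = -1/376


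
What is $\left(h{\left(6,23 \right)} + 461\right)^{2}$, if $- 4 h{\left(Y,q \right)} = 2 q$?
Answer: $\frac{808201}{4} \approx 2.0205 \cdot 10^{5}$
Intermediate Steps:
$h{\left(Y,q \right)} = - \frac{q}{2}$ ($h{\left(Y,q \right)} = - \frac{2 q}{4} = - \frac{q}{2}$)
$\left(h{\left(6,23 \right)} + 461\right)^{2} = \left(\left(- \frac{1}{2}\right) 23 + 461\right)^{2} = \left(- \frac{23}{2} + 461\right)^{2} = \left(\frac{899}{2}\right)^{2} = \frac{808201}{4}$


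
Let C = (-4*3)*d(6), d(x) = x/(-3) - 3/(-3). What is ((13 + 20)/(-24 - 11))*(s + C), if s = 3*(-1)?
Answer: -297/35 ≈ -8.4857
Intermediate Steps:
d(x) = 1 - x/3 (d(x) = x*(-⅓) - 3*(-⅓) = -x/3 + 1 = 1 - x/3)
s = -3
C = 12 (C = (-4*3)*(1 - ⅓*6) = -12*(1 - 2) = -12*(-1) = 12)
((13 + 20)/(-24 - 11))*(s + C) = ((13 + 20)/(-24 - 11))*(-3 + 12) = (33/(-35))*9 = (33*(-1/35))*9 = -33/35*9 = -297/35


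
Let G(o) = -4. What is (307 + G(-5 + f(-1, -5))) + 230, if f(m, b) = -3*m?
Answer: 533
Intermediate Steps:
(307 + G(-5 + f(-1, -5))) + 230 = (307 - 4) + 230 = 303 + 230 = 533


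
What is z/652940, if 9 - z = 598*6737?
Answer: -4028717/652940 ≈ -6.1701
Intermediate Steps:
z = -4028717 (z = 9 - 598*6737 = 9 - 1*4028726 = 9 - 4028726 = -4028717)
z/652940 = -4028717/652940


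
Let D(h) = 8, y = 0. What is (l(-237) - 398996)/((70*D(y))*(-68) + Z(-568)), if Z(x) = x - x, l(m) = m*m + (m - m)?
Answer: 342827/38080 ≈ 9.0028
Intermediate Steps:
l(m) = m**2 (l(m) = m**2 + 0 = m**2)
Z(x) = 0
(l(-237) - 398996)/((70*D(y))*(-68) + Z(-568)) = ((-237)**2 - 398996)/((70*8)*(-68) + 0) = (56169 - 398996)/(560*(-68) + 0) = -342827/(-38080 + 0) = -342827/(-38080) = -342827*(-1/38080) = 342827/38080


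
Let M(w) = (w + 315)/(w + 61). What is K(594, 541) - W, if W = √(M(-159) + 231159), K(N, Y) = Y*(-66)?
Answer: -35706 - √11326713/7 ≈ -36187.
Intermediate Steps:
M(w) = (315 + w)/(61 + w)
K(N, Y) = -66*Y
W = √11326713/7 (W = √((315 - 159)/(61 - 159) + 231159) = √(156/(-98) + 231159) = √(-1/98*156 + 231159) = √(-78/49 + 231159) = √(11326713/49) = √11326713/7 ≈ 480.79)
K(594, 541) - W = -66*541 - √11326713/7 = -35706 - √11326713/7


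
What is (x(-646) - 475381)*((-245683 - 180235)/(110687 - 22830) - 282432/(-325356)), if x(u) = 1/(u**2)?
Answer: 85486524459374247495/45185209355398 ≈ 1.8919e+6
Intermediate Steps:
x(u) = u**(-2)
(x(-646) - 475381)*((-245683 - 180235)/(110687 - 22830) - 282432/(-325356)) = ((-646)**(-2) - 475381)*((-245683 - 180235)/(110687 - 22830) - 282432/(-325356)) = (1/417316 - 475381)*(-425918/87857 - 282432*(-1/325356)) = -198384097395*(-425918*1/87857 + 23536/27113)/417316 = -198384097395*(-425918/87857 + 23536/27113)/417316 = -198384097395/417316*(-9480112382/2382066841) = 85486524459374247495/45185209355398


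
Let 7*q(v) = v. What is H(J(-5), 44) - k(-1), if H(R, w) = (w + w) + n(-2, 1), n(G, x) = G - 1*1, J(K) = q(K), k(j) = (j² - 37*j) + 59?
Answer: -12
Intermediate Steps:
q(v) = v/7
k(j) = 59 + j² - 37*j
J(K) = K/7
n(G, x) = -1 + G (n(G, x) = G - 1 = -1 + G)
H(R, w) = -3 + 2*w (H(R, w) = (w + w) + (-1 - 2) = 2*w - 3 = -3 + 2*w)
H(J(-5), 44) - k(-1) = (-3 + 2*44) - (59 + (-1)² - 37*(-1)) = (-3 + 88) - (59 + 1 + 37) = 85 - 1*97 = 85 - 97 = -12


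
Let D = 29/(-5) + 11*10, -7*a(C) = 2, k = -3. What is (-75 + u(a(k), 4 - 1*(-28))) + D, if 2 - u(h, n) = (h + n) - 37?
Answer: 1277/35 ≈ 36.486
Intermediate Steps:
a(C) = -2/7 (a(C) = -⅐*2 = -2/7)
D = 521/5 (D = 29*(-⅕) + 110 = -29/5 + 110 = 521/5 ≈ 104.20)
u(h, n) = 39 - h - n (u(h, n) = 2 - ((h + n) - 37) = 2 - (-37 + h + n) = 2 + (37 - h - n) = 39 - h - n)
(-75 + u(a(k), 4 - 1*(-28))) + D = (-75 + (39 - 1*(-2/7) - (4 - 1*(-28)))) + 521/5 = (-75 + (39 + 2/7 - (4 + 28))) + 521/5 = (-75 + (39 + 2/7 - 1*32)) + 521/5 = (-75 + (39 + 2/7 - 32)) + 521/5 = (-75 + 51/7) + 521/5 = -474/7 + 521/5 = 1277/35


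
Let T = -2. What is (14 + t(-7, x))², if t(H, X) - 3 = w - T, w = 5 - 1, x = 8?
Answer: 529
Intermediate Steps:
w = 4
t(H, X) = 9 (t(H, X) = 3 + (4 - 1*(-2)) = 3 + (4 + 2) = 3 + 6 = 9)
(14 + t(-7, x))² = (14 + 9)² = 23² = 529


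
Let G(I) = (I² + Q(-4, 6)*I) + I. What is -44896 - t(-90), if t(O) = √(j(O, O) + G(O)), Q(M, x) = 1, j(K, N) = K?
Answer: -44896 - 3*√870 ≈ -44985.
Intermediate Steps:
G(I) = I² + 2*I (G(I) = (I² + 1*I) + I = (I² + I) + I = (I + I²) + I = I² + 2*I)
t(O) = √(O + O*(2 + O))
-44896 - t(-90) = -44896 - √(-90*(3 - 90)) = -44896 - √(-90*(-87)) = -44896 - √7830 = -44896 - 3*√870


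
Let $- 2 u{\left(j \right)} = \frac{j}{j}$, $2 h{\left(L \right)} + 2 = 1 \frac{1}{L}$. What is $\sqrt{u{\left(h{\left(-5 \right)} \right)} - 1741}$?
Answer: $\frac{9 i \sqrt{86}}{2} \approx 41.731 i$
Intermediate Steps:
$h{\left(L \right)} = -1 + \frac{1}{2 L}$ ($h{\left(L \right)} = -1 + \frac{1 \frac{1}{L}}{2} = -1 + \frac{1}{2 L}$)
$u{\left(j \right)} = - \frac{1}{2}$ ($u{\left(j \right)} = - \frac{j \frac{1}{j}}{2} = \left(- \frac{1}{2}\right) 1 = - \frac{1}{2}$)
$\sqrt{u{\left(h{\left(-5 \right)} \right)} - 1741} = \sqrt{- \frac{1}{2} - 1741} = \sqrt{- \frac{3483}{2}} = \frac{9 i \sqrt{86}}{2}$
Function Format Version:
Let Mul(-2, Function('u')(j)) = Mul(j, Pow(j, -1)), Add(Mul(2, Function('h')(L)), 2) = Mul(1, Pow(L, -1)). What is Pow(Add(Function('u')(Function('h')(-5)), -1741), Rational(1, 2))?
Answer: Mul(Rational(9, 2), I, Pow(86, Rational(1, 2))) ≈ Mul(41.731, I)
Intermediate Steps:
Function('h')(L) = Add(-1, Mul(Rational(1, 2), Pow(L, -1))) (Function('h')(L) = Add(-1, Mul(Rational(1, 2), Mul(1, Pow(L, -1)))) = Add(-1, Mul(Rational(1, 2), Pow(L, -1))))
Function('u')(j) = Rational(-1, 2) (Function('u')(j) = Mul(Rational(-1, 2), Mul(j, Pow(j, -1))) = Mul(Rational(-1, 2), 1) = Rational(-1, 2))
Pow(Add(Function('u')(Function('h')(-5)), -1741), Rational(1, 2)) = Pow(Add(Rational(-1, 2), -1741), Rational(1, 2)) = Pow(Rational(-3483, 2), Rational(1, 2)) = Mul(Rational(9, 2), I, Pow(86, Rational(1, 2)))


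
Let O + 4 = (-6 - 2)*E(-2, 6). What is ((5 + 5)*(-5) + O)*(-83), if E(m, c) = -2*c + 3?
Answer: -1494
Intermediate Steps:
E(m, c) = 3 - 2*c
O = 68 (O = -4 + (-6 - 2)*(3 - 2*6) = -4 - 8*(3 - 12) = -4 - 8*(-9) = -4 + 72 = 68)
((5 + 5)*(-5) + O)*(-83) = ((5 + 5)*(-5) + 68)*(-83) = (10*(-5) + 68)*(-83) = (-50 + 68)*(-83) = 18*(-83) = -1494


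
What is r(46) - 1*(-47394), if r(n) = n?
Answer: 47440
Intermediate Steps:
r(46) - 1*(-47394) = 46 - 1*(-47394) = 46 + 47394 = 47440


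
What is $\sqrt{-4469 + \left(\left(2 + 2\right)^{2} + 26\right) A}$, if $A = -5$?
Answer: $i \sqrt{4679} \approx 68.403 i$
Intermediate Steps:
$\sqrt{-4469 + \left(\left(2 + 2\right)^{2} + 26\right) A} = \sqrt{-4469 + \left(\left(2 + 2\right)^{2} + 26\right) \left(-5\right)} = \sqrt{-4469 + \left(4^{2} + 26\right) \left(-5\right)} = \sqrt{-4469 + \left(16 + 26\right) \left(-5\right)} = \sqrt{-4469 + 42 \left(-5\right)} = \sqrt{-4469 - 210} = \sqrt{-4679} = i \sqrt{4679}$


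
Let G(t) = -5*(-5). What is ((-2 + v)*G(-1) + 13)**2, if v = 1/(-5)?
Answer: 1764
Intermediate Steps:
G(t) = 25
v = -1/5 ≈ -0.20000
((-2 + v)*G(-1) + 13)**2 = ((-2 - 1/5)*25 + 13)**2 = (-11/5*25 + 13)**2 = (-55 + 13)**2 = (-42)**2 = 1764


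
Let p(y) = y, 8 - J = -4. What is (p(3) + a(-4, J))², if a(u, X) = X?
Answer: 225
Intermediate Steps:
J = 12 (J = 8 - 1*(-4) = 8 + 4 = 12)
(p(3) + a(-4, J))² = (3 + 12)² = 15² = 225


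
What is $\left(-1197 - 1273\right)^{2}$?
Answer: $6100900$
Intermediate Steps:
$\left(-1197 - 1273\right)^{2} = \left(-2470\right)^{2} = 6100900$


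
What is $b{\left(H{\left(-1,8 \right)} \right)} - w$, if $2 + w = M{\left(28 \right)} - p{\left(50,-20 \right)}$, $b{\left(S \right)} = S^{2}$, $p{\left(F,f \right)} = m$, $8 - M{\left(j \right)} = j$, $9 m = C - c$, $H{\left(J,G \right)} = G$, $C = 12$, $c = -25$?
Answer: $\frac{811}{9} \approx 90.111$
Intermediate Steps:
$m = \frac{37}{9}$ ($m = \frac{12 - -25}{9} = \frac{12 + 25}{9} = \frac{1}{9} \cdot 37 = \frac{37}{9} \approx 4.1111$)
$M{\left(j \right)} = 8 - j$
$p{\left(F,f \right)} = \frac{37}{9}$
$w = - \frac{235}{9}$ ($w = -2 + \left(\left(8 - 28\right) - \frac{37}{9}\right) = -2 - \frac{217}{9} = - \frac{235}{9} \approx -26.111$)
$b{\left(H{\left(-1,8 \right)} \right)} - w = 8^{2} - - \frac{235}{9} = 64 + \frac{235}{9} = \frac{811}{9}$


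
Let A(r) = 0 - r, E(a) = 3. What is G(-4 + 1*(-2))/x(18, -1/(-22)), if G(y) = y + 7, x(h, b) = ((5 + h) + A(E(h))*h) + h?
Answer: -1/13 ≈ -0.076923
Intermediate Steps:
A(r) = -r
x(h, b) = 5 - h (x(h, b) = ((5 + h) + (-1*3)*h) + h = ((5 + h) - 3*h) + h = (5 - 2*h) + h = 5 - h)
G(y) = 7 + y
G(-4 + 1*(-2))/x(18, -1/(-22)) = (7 + (-4 + 1*(-2)))/(5 - 1*18) = (7 + (-4 - 2))/(5 - 18) = (7 - 6)/(-13) = 1*(-1/13) = -1/13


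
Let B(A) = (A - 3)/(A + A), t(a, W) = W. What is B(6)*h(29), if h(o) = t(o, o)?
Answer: 29/4 ≈ 7.2500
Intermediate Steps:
h(o) = o
B(A) = (-3 + A)/(2*A) (B(A) = (-3 + A)/((2*A)) = (-3 + A)*(1/(2*A)) = (-3 + A)/(2*A))
B(6)*h(29) = ((½)*(-3 + 6)/6)*29 = ((½)*(⅙)*3)*29 = (¼)*29 = 29/4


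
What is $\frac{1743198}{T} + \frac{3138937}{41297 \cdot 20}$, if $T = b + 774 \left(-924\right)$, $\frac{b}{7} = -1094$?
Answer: $\frac{414576715669}{298508756980} \approx 1.3888$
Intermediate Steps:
$b = -7658$ ($b = 7 \left(-1094\right) = -7658$)
$T = -722834$ ($T = -7658 + 774 \left(-924\right) = -7658 - 715176 = -722834$)
$\frac{1743198}{T} + \frac{3138937}{41297 \cdot 20} = \frac{1743198}{-722834} + \frac{3138937}{41297 \cdot 20} = 1743198 \left(- \frac{1}{722834}\right) + \frac{3138937}{825940} = - \frac{871599}{361417} + 3138937 \cdot \frac{1}{825940} = - \frac{871599}{361417} + \frac{3138937}{825940} = \frac{414576715669}{298508756980}$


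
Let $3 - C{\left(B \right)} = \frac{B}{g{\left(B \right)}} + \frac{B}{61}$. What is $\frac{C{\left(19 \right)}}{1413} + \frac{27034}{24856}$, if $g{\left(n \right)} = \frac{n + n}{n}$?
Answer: $\frac{386635649}{357068868} \approx 1.0828$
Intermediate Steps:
$g{\left(n \right)} = 2$ ($g{\left(n \right)} = \frac{2 n}{n} = 2$)
$C{\left(B \right)} = 3 - \frac{63 B}{122}$ ($C{\left(B \right)} = 3 - \left(\frac{B}{2} + \frac{B}{61}\right) = 3 - \frac{63 B}{122}$)
$\frac{C{\left(19 \right)}}{1413} + \frac{27034}{24856} = \frac{3 - \frac{1197}{122}}{1413} + \frac{27034}{24856} = \left(3 - \frac{1197}{122}\right) \frac{1}{1413} + 27034 \cdot \frac{1}{24856} = \left(- \frac{831}{122}\right) \frac{1}{1413} + \frac{13517}{12428} = - \frac{277}{57462} + \frac{13517}{12428} = \frac{386635649}{357068868}$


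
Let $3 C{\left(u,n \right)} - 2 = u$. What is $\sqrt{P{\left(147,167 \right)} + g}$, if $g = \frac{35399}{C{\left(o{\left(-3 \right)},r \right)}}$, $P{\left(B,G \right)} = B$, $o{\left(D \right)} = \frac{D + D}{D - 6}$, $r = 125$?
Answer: $\frac{\sqrt{639534}}{4} \approx 199.93$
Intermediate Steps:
$o{\left(D \right)} = \frac{2 D}{-6 + D}$
$C{\left(u,n \right)} = \frac{2}{3} + \frac{u}{3}$
$g = \frac{318591}{8}$ ($g = \frac{35399}{\frac{2}{3} + \frac{2 \left(-3\right) \frac{1}{-6 - 3}}{3}} = \frac{35399}{\frac{2}{3} + \frac{2 \left(-3\right) \frac{1}{-9}}{3}} = \frac{35399}{\frac{2}{3} + \frac{2 \left(-3\right) \left(- \frac{1}{9}\right)}{3}} = \frac{35399}{\frac{2}{3} + \frac{1}{3} \cdot \frac{2}{3}} = \frac{35399}{\frac{2}{3} + \frac{2}{9}} = \frac{35399}{\frac{8}{9}} = 35399 \cdot \frac{9}{8} = \frac{318591}{8} \approx 39824.0$)
$\sqrt{P{\left(147,167 \right)} + g} = \sqrt{147 + \frac{318591}{8}} = \sqrt{\frac{319767}{8}} = \frac{\sqrt{639534}}{4}$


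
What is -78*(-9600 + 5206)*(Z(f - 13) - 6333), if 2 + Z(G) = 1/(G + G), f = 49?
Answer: -13027214759/6 ≈ -2.1712e+9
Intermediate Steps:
Z(G) = -2 + 1/(2*G) (Z(G) = -2 + 1/(G + G) = -2 + 1/(2*G))
-78*(-9600 + 5206)*(Z(f - 13) - 6333) = -78*(-9600 + 5206)*((-2 + 1/(2*(49 - 13))) - 6333) = -(-342732)*((-2 + (½)/36) - 6333) = -(-342732)*((-2 + (½)*(1/36)) - 6333) = -(-342732)*((-2 + 1/72) - 6333) = -(-342732)*(-143/72 - 6333) = -(-342732)*(-456119)/72 = -78*1002093443/36 = -13027214759/6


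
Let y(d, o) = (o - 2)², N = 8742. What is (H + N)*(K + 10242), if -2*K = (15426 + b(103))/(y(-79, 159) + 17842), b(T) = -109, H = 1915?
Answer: 9275536574839/84982 ≈ 1.0915e+8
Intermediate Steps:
y(d, o) = (-2 + o)²
K = -15317/84982 (K = -(15426 - 109)/(2*((-2 + 159)² + 17842)) = -15317/(2*(157² + 17842)) = -15317/(2*(24649 + 17842)) = -15317/(2*42491) = -½*15317/42491 = -15317/84982 ≈ -0.18024)
(H + N)*(K + 10242) = (1915 + 8742)*(-15317/84982 + 10242) = 10657*(870370327/84982) = 9275536574839/84982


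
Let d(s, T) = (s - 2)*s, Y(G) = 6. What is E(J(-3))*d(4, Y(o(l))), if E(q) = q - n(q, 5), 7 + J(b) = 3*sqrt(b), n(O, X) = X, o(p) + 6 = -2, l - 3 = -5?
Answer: -96 + 24*I*sqrt(3) ≈ -96.0 + 41.569*I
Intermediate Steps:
l = -2 (l = 3 - 5 = -2)
o(p) = -8 (o(p) = -6 - 2 = -8)
d(s, T) = s*(-2 + s) (d(s, T) = (-2 + s)*s = s*(-2 + s))
J(b) = -7 + 3*sqrt(b)
E(q) = -5 + q (E(q) = q - 1*5 = q - 5 = -5 + q)
E(J(-3))*d(4, Y(o(l))) = (-5 + (-7 + 3*sqrt(-3)))*(4*(-2 + 4)) = (-5 + (-7 + 3*(I*sqrt(3))))*(4*2) = (-5 + (-7 + 3*I*sqrt(3)))*8 = (-12 + 3*I*sqrt(3))*8 = -96 + 24*I*sqrt(3)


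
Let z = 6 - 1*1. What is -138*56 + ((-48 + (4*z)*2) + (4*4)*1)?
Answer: -7720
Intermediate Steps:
z = 5 (z = 6 - 1 = 5)
-138*56 + ((-48 + (4*z)*2) + (4*4)*1) = -138*56 + ((-48 + (4*5)*2) + (4*4)*1) = -7728 + ((-48 + 20*2) + 16*1) = -7728 + ((-48 + 40) + 16) = -7728 + (-8 + 16) = -7728 + 8 = -7720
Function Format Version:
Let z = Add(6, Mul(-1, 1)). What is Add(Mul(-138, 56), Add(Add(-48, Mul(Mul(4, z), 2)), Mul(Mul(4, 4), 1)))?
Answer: -7720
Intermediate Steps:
z = 5 (z = Add(6, -1) = 5)
Add(Mul(-138, 56), Add(Add(-48, Mul(Mul(4, z), 2)), Mul(Mul(4, 4), 1))) = Add(Mul(-138, 56), Add(Add(-48, Mul(Mul(4, 5), 2)), Mul(Mul(4, 4), 1))) = Add(-7728, Add(Add(-48, Mul(20, 2)), Mul(16, 1))) = Add(-7728, Add(Add(-48, 40), 16)) = Add(-7728, Add(-8, 16)) = Add(-7728, 8) = -7720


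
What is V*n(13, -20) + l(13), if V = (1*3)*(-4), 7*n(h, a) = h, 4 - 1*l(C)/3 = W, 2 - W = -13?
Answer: -387/7 ≈ -55.286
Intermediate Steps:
W = 15 (W = 2 - 1*(-13) = 2 + 13 = 15)
l(C) = -33 (l(C) = 12 - 3*15 = 12 - 45 = -33)
n(h, a) = h/7
V = -12 (V = 3*(-4) = -12)
V*n(13, -20) + l(13) = -12*13/7 - 33 = -156/7 - 33 = -387/7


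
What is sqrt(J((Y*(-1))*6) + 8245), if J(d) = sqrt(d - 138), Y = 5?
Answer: sqrt(8245 + 2*I*sqrt(42)) ≈ 90.802 + 0.0714*I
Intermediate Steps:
J(d) = sqrt(-138 + d)
sqrt(J((Y*(-1))*6) + 8245) = sqrt(sqrt(-138 + (5*(-1))*6) + 8245) = sqrt(sqrt(-138 - 5*6) + 8245) = sqrt(sqrt(-138 - 30) + 8245) = sqrt(sqrt(-168) + 8245) = sqrt(2*I*sqrt(42) + 8245) = sqrt(8245 + 2*I*sqrt(42))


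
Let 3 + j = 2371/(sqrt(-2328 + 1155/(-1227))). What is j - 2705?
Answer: -2708 - 2371*I*sqrt(389587633)/952537 ≈ -2708.0 - 49.131*I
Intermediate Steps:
j = -3 - 2371*I*sqrt(389587633)/952537 (j = -3 + 2371/(sqrt(-2328 + 1155/(-1227))) = -3 + 2371/(sqrt(-2328 + 1155*(-1/1227))) = -3 + 2371/(sqrt(-2328 - 385/409)) = -3 + 2371/(sqrt(-952537/409)) = -3 + 2371/((I*sqrt(389587633)/409)) = -3 + 2371*(-I*sqrt(389587633)/952537) = -3 - 2371*I*sqrt(389587633)/952537 ≈ -3.0 - 49.131*I)
j - 2705 = (-3 - 2371*I*sqrt(389587633)/952537) - 2705 = -2708 - 2371*I*sqrt(389587633)/952537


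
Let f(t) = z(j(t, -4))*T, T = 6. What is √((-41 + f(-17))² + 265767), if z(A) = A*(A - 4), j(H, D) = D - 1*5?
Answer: 4*√43918 ≈ 838.26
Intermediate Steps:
j(H, D) = -5 + D (j(H, D) = D - 5 = -5 + D)
z(A) = A*(-4 + A)
f(t) = 702 (f(t) = ((-5 - 4)*(-4 + (-5 - 4)))*6 = -9*(-4 - 9)*6 = -9*(-13)*6 = 117*6 = 702)
√((-41 + f(-17))² + 265767) = √((-41 + 702)² + 265767) = √(661² + 265767) = √(436921 + 265767) = √702688 = 4*√43918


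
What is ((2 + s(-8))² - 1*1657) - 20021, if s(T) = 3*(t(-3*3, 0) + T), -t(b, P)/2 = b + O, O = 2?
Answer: -21278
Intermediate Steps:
t(b, P) = -4 - 2*b (t(b, P) = -2*(b + 2) = -2*(2 + b) = -4 - 2*b)
s(T) = 42 + 3*T (s(T) = 3*((-4 - (-6)*3) + T) = 3*((-4 - 2*(-9)) + T) = 3*((-4 + 18) + T) = 3*(14 + T) = 42 + 3*T)
((2 + s(-8))² - 1*1657) - 20021 = ((2 + (42 + 3*(-8)))² - 1*1657) - 20021 = ((2 + (42 - 24))² - 1657) - 20021 = ((2 + 18)² - 1657) - 20021 = (20² - 1657) - 20021 = (400 - 1657) - 20021 = -1257 - 20021 = -21278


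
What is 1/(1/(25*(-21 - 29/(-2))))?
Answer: -325/2 ≈ -162.50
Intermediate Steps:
1/(1/(25*(-21 - 29/(-2)))) = 1/(1/(25*(-21 - 29*(-½)))) = 1/(1/(25*(-21 + 29/2))) = 1/(1/(25*(-13/2))) = 1/(1/(-325/2)) = 1/(-2/325) = -325/2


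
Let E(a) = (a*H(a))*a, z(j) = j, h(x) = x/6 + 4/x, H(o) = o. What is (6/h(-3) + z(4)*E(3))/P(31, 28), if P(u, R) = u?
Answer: 1152/341 ≈ 3.3783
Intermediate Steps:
h(x) = 4/x + x/6 (h(x) = x*(⅙) + 4/x = x/6 + 4/x = 4/x + x/6)
E(a) = a³ (E(a) = (a*a)*a = a²*a = a³)
(6/h(-3) + z(4)*E(3))/P(31, 28) = (6/(4/(-3) + (⅙)*(-3)) + 4*3³)/31 = (6/(4*(-⅓) - ½) + 4*27)*(1/31) = (6/(-4/3 - ½) + 108)*(1/31) = (6/(-11/6) + 108)*(1/31) = (6*(-6/11) + 108)*(1/31) = (-36/11 + 108)*(1/31) = (1152/11)*(1/31) = 1152/341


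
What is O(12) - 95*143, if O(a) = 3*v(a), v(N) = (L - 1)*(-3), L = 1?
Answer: -13585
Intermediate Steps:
v(N) = 0 (v(N) = (1 - 1)*(-3) = 0*(-3) = 0)
O(a) = 0 (O(a) = 3*0 = 0)
O(12) - 95*143 = 0 - 95*143 = 0 - 13585 = -13585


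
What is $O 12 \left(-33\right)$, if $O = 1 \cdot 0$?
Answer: $0$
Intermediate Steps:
$O = 0$
$O 12 \left(-33\right) = 0 \cdot 12 \left(-33\right) = 0 \left(-33\right) = 0$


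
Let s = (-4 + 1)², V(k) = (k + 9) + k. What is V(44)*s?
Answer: 873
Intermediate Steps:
V(k) = 9 + 2*k (V(k) = (9 + k) + k = 9 + 2*k)
s = 9 (s = (-3)² = 9)
V(44)*s = (9 + 2*44)*9 = (9 + 88)*9 = 97*9 = 873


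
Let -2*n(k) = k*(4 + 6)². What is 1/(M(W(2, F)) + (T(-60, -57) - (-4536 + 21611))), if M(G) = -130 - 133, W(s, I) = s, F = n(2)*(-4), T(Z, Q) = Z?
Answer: -1/17398 ≈ -5.7478e-5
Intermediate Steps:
n(k) = -50*k (n(k) = -k*(4 + 6)²/2 = -k*10²/2 = -k*100/2 = -50*k)
F = 400 (F = -50*2*(-4) = -100*(-4) = 400)
M(G) = -263
1/(M(W(2, F)) + (T(-60, -57) - (-4536 + 21611))) = 1/(-263 + (-60 - (-4536 + 21611))) = 1/(-263 + (-60 - 1*17075)) = 1/(-263 + (-60 - 17075)) = 1/(-263 - 17135) = 1/(-17398) = -1/17398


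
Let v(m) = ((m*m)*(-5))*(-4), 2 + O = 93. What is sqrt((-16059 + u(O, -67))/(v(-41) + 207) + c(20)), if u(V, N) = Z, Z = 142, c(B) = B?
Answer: sqrt(22346894221)/33827 ≈ 4.4192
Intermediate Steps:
O = 91 (O = -2 + 93 = 91)
u(V, N) = 142
v(m) = 20*m**2 (v(m) = (m**2*(-5))*(-4) = -5*m**2*(-4) = 20*m**2)
sqrt((-16059 + u(O, -67))/(v(-41) + 207) + c(20)) = sqrt((-16059 + 142)/(20*(-41)**2 + 207) + 20) = sqrt(-15917/(20*1681 + 207) + 20) = sqrt(-15917/(33620 + 207) + 20) = sqrt(-15917/33827 + 20) = sqrt(660623/33827) = sqrt(22346894221)/33827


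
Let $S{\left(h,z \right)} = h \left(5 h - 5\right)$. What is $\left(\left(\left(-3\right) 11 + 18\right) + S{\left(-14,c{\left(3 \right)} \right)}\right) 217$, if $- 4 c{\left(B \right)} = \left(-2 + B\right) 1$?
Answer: $224595$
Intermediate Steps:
$c{\left(B \right)} = \frac{1}{2} - \frac{B}{4}$ ($c{\left(B \right)} = - \frac{\left(-2 + B\right) 1}{4} = - \frac{-2 + B}{4} = \frac{1}{2} - \frac{B}{4}$)
$S{\left(h,z \right)} = h \left(-5 + 5 h\right)$
$\left(\left(\left(-3\right) 11 + 18\right) + S{\left(-14,c{\left(3 \right)} \right)}\right) 217 = \left(\left(\left(-3\right) 11 + 18\right) + 5 \left(-14\right) \left(-1 - 14\right)\right) 217 = \left(\left(-33 + 18\right) + 5 \left(-14\right) \left(-15\right)\right) 217 = \left(-15 + 1050\right) 217 = 1035 \cdot 217 = 224595$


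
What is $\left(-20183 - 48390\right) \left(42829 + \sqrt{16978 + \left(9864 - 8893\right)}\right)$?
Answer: $-2936913017 - 68573 \sqrt{17949} \approx -2.9461 \cdot 10^{9}$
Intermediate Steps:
$\left(-20183 - 48390\right) \left(42829 + \sqrt{16978 + \left(9864 - 8893\right)}\right) = - 68573 \left(42829 + \sqrt{16978 + \left(9864 - 8893\right)}\right) = - 68573 \left(42829 + \sqrt{16978 + 971}\right) = - 68573 \left(42829 + \sqrt{17949}\right) = -2936913017 - 68573 \sqrt{17949}$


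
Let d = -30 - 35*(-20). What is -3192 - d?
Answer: -3862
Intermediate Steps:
d = 670 (d = -30 + 700 = 670)
-3192 - d = -3192 - 1*670 = -3192 - 670 = -3862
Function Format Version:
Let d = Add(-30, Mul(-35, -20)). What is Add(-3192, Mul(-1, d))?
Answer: -3862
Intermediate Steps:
d = 670 (d = Add(-30, 700) = 670)
Add(-3192, Mul(-1, d)) = Add(-3192, Mul(-1, 670)) = Add(-3192, -670) = -3862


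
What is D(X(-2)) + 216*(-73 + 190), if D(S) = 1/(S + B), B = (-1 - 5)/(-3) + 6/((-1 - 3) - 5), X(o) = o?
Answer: 50541/2 ≈ 25271.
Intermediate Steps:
B = 4/3 (B = -6*(-1/3) + 6/(-4 - 5) = 2 + 6/(-9) = 2 + 6*(-1/9) = 2 - 2/3 = 4/3 ≈ 1.3333)
D(S) = 1/(4/3 + S) (D(S) = 1/(S + 4/3) = 1/(4/3 + S))
D(X(-2)) + 216*(-73 + 190) = 3/(4 + 3*(-2)) + 216*(-73 + 190) = 3/(4 - 6) + 216*117 = 3/(-2) + 25272 = 3*(-1/2) + 25272 = -3/2 + 25272 = 50541/2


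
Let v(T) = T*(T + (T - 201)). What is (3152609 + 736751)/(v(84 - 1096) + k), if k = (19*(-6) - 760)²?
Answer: 486170/376947 ≈ 1.2898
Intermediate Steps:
k = 763876 (k = (-114 - 760)² = (-874)² = 763876)
v(T) = T*(-201 + 2*T) (v(T) = T*(T + (-201 + T)) = T*(-201 + 2*T))
(3152609 + 736751)/(v(84 - 1096) + k) = (3152609 + 736751)/((84 - 1096)*(-201 + 2*(84 - 1096)) + 763876) = 3889360/(-1012*(-201 + 2*(-1012)) + 763876) = 3889360/(-1012*(-201 - 2024) + 763876) = 3889360/(-1012*(-2225) + 763876) = 3889360/(2251700 + 763876) = 3889360/3015576 = 3889360*(1/3015576) = 486170/376947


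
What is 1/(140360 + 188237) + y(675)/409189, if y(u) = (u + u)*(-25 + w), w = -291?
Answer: -140179071011/134458277833 ≈ -1.0425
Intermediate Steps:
y(u) = -632*u (y(u) = (u + u)*(-25 - 291) = (2*u)*(-316) = -632*u)
1/(140360 + 188237) + y(675)/409189 = 1/(140360 + 188237) - 632*675/409189 = 1/328597 - 426600*1/409189 = 1/328597 - 426600/409189 = -140179071011/134458277833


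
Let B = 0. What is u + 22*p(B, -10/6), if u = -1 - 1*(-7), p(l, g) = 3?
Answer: 72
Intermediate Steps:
u = 6 (u = -1 + 7 = 6)
u + 22*p(B, -10/6) = 6 + 22*3 = 6 + 66 = 72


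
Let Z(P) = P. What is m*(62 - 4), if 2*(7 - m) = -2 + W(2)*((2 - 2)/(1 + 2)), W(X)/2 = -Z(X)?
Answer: 464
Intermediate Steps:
W(X) = -2*X (W(X) = 2*(-X) = -2*X)
m = 8 (m = 7 - (-2 + (-2*2)*((2 - 2)/(1 + 2)))/2 = 7 - (-2 - 0/3)/2 = 7 - (-2 - 4*0)/2 = 7 - (-2 + 0)/2 = 7 - ½*(-2) = 7 + 1 = 8)
m*(62 - 4) = 8*(62 - 4) = 8*58 = 464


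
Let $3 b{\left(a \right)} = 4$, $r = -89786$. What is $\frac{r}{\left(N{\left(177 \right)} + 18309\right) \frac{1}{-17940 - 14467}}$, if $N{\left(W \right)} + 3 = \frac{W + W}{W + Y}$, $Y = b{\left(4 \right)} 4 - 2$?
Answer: $\frac{787072470991}{4952304} \approx 1.5893 \cdot 10^{5}$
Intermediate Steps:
$b{\left(a \right)} = \frac{4}{3}$ ($b{\left(a \right)} = \frac{1}{3} \cdot 4 = \frac{4}{3}$)
$Y = \frac{10}{3}$ ($Y = \frac{4}{3} \cdot 4 - 2 = \frac{16}{3} - 2 = \frac{10}{3} \approx 3.3333$)
$N{\left(W \right)} = -3 + \frac{2 W}{\frac{10}{3} + W}$ ($N{\left(W \right)} = -3 + \frac{W + W}{W + \frac{10}{3}} = -3 + \frac{2 W}{\frac{10}{3} + W}$)
$\frac{r}{\left(N{\left(177 \right)} + 18309\right) \frac{1}{-17940 - 14467}} = - \frac{89786}{\left(\frac{3 \left(-10 - 177\right)}{10 + 3 \cdot 177} + 18309\right) \frac{1}{-17940 - 14467}} = - \frac{89786}{\left(\frac{3 \left(-10 - 177\right)}{10 + 531} + 18309\right) \frac{1}{-32407}} = - \frac{89786}{\left(3 \cdot \frac{1}{541} \left(-187\right) + 18309\right) \left(- \frac{1}{32407}\right)} = - \frac{89786}{\left(- \frac{561}{541} + 18309\right) \left(- \frac{1}{32407}\right)} = - \frac{89786}{\frac{9904608}{541} \left(- \frac{1}{32407}\right)} = - \frac{89786}{- \frac{9904608}{17532187}} = \left(-89786\right) \left(- \frac{17532187}{9904608}\right) = \frac{787072470991}{4952304}$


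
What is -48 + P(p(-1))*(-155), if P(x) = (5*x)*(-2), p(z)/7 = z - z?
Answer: -48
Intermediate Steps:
p(z) = 0 (p(z) = 7*(z - z) = 7*0 = 0)
P(x) = -10*x
-48 + P(p(-1))*(-155) = -48 - 10*0*(-155) = -48 + 0*(-155) = -48 + 0 = -48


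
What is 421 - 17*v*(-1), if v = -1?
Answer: 404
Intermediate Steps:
421 - 17*v*(-1) = 421 - 17*(-1)*(-1) = 421 - (-17)*(-1) = 421 - 1*17 = 421 - 17 = 404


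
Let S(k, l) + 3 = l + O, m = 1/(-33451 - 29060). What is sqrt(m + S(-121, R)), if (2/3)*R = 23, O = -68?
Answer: I*sqrt(570513517710)/125022 ≈ 6.0415*I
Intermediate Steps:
R = 69/2 (R = (3/2)*23 = 69/2 ≈ 34.500)
m = -1/62511 (m = 1/(-62511) = -1/62511 ≈ -1.5997e-5)
S(k, l) = -71 + l (S(k, l) = -3 + (l - 68) = -3 + (-68 + l) = -71 + l)
sqrt(m + S(-121, R)) = sqrt(-1/62511 + (-71 + 69/2)) = sqrt(-1/62511 - 73/2) = sqrt(-4563305/125022) = I*sqrt(570513517710)/125022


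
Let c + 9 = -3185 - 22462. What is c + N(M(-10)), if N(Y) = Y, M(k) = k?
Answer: -25666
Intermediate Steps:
c = -25656 (c = -9 + (-3185 - 22462) = -9 - 25647 = -25656)
c + N(M(-10)) = -25656 - 10 = -25666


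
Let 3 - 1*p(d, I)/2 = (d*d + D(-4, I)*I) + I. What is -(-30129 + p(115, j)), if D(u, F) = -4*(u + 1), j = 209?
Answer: 62007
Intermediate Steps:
D(u, F) = -4 - 4*u (D(u, F) = -4*(1 + u) = -4 - 4*u)
p(d, I) = 6 - 26*I - 2*d**2 (p(d, I) = 6 - 2*((d*d + (-4 - 4*(-4))*I) + I) = 6 - 2*((d**2 + (-4 + 16)*I) + I) = 6 - 2*((d**2 + 12*I) + I) = 6 - 2*(d**2 + 13*I) = 6 + (-26*I - 2*d**2) = 6 - 26*I - 2*d**2)
-(-30129 + p(115, j)) = -(-30129 + (6 - 26*209 - 2*115**2)) = -(-30129 + (6 - 5434 - 2*13225)) = -(-30129 + (6 - 5434 - 26450)) = -(-30129 - 31878) = -1*(-62007) = 62007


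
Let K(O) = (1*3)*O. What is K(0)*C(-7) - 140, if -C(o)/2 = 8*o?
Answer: -140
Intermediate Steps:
K(O) = 3*O
C(o) = -16*o
K(0)*C(-7) - 140 = (3*0)*(-16*(-7)) - 140 = 0*112 - 140 = 0 - 140 = -140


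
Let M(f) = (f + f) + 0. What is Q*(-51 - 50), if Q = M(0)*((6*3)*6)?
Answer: 0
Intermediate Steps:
M(f) = 2*f (M(f) = 2*f + 0 = 2*f)
Q = 0 (Q = (2*0)*((6*3)*6) = 0*(18*6) = 0*108 = 0)
Q*(-51 - 50) = 0*(-51 - 50) = 0*(-101) = 0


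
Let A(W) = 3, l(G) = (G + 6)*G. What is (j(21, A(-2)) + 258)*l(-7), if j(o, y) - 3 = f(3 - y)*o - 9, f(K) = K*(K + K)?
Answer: 1764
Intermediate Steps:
f(K) = 2*K² (f(K) = K*(2*K) = 2*K²)
l(G) = G*(6 + G) (l(G) = (6 + G)*G = G*(6 + G))
j(o, y) = -6 + 2*o*(3 - y)² (j(o, y) = 3 + ((2*(3 - y)²)*o - 9) = 3 + (2*o*(3 - y)² - 9) = 3 + (-9 + 2*o*(3 - y)²) = -6 + 2*o*(3 - y)²)
(j(21, A(-2)) + 258)*l(-7) = ((-6 + 2*21*(-3 + 3)²) + 258)*(-7*(6 - 7)) = ((-6 + 2*21*0²) + 258)*(-7*(-1)) = ((-6 + 2*21*0) + 258)*7 = ((-6 + 0) + 258)*7 = (-6 + 258)*7 = 252*7 = 1764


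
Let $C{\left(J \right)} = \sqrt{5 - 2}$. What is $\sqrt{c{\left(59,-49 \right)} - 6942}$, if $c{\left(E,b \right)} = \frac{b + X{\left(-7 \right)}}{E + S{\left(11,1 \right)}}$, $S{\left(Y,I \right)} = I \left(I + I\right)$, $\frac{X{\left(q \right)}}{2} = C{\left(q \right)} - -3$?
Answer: $\frac{\sqrt{-25833805 + 122 \sqrt{3}}}{61} \approx 83.323 i$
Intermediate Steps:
$C{\left(J \right)} = \sqrt{3}$
$X{\left(q \right)} = 6 + 2 \sqrt{3}$ ($X{\left(q \right)} = 2 \left(\sqrt{3} - -3\right) = 2 \left(\sqrt{3} + 3\right) = 2 \left(3 + \sqrt{3}\right) = 6 + 2 \sqrt{3}$)
$S{\left(Y,I \right)} = 2 I^{2}$ ($S{\left(Y,I \right)} = I 2 I = 2 I^{2}$)
$c{\left(E,b \right)} = \frac{6 + b + 2 \sqrt{3}}{2 + E}$ ($c{\left(E,b \right)} = \frac{b + \left(6 + 2 \sqrt{3}\right)}{E + 2 \cdot 1^{2}} = \frac{6 + b + 2 \sqrt{3}}{E + 2 \cdot 1} = \frac{6 + b + 2 \sqrt{3}}{E + 2} = \frac{6 + b + 2 \sqrt{3}}{2 + E}$)
$\sqrt{c{\left(59,-49 \right)} - 6942} = \sqrt{\frac{6 - 49 + 2 \sqrt{3}}{2 + 59} - 6942} = \sqrt{\frac{-43 + 2 \sqrt{3}}{61} - 6942} = \sqrt{\left(- \frac{43}{61} + \frac{2 \sqrt{3}}{61}\right) - 6942} = \sqrt{- \frac{423505}{61} + \frac{2 \sqrt{3}}{61}}$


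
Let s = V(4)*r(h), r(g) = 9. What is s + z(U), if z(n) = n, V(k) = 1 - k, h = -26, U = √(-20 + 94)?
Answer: -27 + √74 ≈ -18.398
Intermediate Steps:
U = √74 ≈ 8.6023
s = -27 (s = (1 - 1*4)*9 = (1 - 4)*9 = -3*9 = -27)
s + z(U) = -27 + √74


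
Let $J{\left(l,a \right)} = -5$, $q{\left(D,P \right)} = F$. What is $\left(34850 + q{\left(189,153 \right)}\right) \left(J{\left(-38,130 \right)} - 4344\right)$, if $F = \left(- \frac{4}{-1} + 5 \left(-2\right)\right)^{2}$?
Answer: $-151719214$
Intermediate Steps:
$F = 36$ ($F = \left(\left(-4\right) \left(-1\right) - 10\right)^{2} = \left(4 - 10\right)^{2} = \left(-6\right)^{2} = 36$)
$q{\left(D,P \right)} = 36$
$\left(34850 + q{\left(189,153 \right)}\right) \left(J{\left(-38,130 \right)} - 4344\right) = \left(34850 + 36\right) \left(-5 - 4344\right) = 34886 \left(-4349\right) = -151719214$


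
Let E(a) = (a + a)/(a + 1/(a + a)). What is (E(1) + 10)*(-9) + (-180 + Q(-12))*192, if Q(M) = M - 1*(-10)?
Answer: -35046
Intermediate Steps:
Q(M) = 10 + M (Q(M) = M + 10 = 10 + M)
E(a) = 2*a/(a + 1/(2*a)) (E(a) = (2*a)/(a + 1/(2*a)) = 2*a/(a + 1/(2*a)))
(E(1) + 10)*(-9) + (-180 + Q(-12))*192 = (4*1²/(1 + 2*1²) + 10)*(-9) + (-180 + (10 - 12))*192 = (4*1/(1 + 2*1) + 10)*(-9) + (-180 - 2)*192 = (4*1/(1 + 2) + 10)*(-9) - 182*192 = (4*1/3 + 10)*(-9) - 34944 = (4*1*(⅓) + 10)*(-9) - 34944 = (4/3 + 10)*(-9) - 34944 = (34/3)*(-9) - 34944 = -102 - 34944 = -35046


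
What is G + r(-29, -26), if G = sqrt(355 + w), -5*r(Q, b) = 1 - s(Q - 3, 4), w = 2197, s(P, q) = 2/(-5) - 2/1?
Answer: -17/25 + 2*sqrt(638) ≈ 49.837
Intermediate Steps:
s(P, q) = -12/5 (s(P, q) = 2*(-1/5) - 2*1 = -2/5 - 2 = -12/5)
r(Q, b) = -17/25 (r(Q, b) = -(1 - 1*(-12/5))/5 = -(1 + 12/5)/5 = -1/5*17/5 = -17/25)
G = 2*sqrt(638) (G = sqrt(355 + 2197) = sqrt(2552) = 2*sqrt(638) ≈ 50.517)
G + r(-29, -26) = 2*sqrt(638) - 17/25 = -17/25 + 2*sqrt(638)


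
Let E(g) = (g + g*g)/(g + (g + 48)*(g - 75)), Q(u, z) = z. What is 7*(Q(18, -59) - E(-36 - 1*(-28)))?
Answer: -171759/416 ≈ -412.88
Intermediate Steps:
E(g) = (g + g²)/(g + (-75 + g)*(48 + g)) (E(g) = (g + g²)/(g + (48 + g)*(-75 + g)) = (g + g²)/(g + (-75 + g)*(48 + g)))
7*(Q(18, -59) - E(-36 - 1*(-28))) = 7*(-59 - (-36 - 1*(-28))*(1 + (-36 - 1*(-28)))/(-3600 + (-36 - 1*(-28))² - 26*(-36 - 1*(-28)))) = 7*(-59 - (-36 + 28)*(1 + (-36 + 28))/(-3600 + (-36 + 28)² - 26*(-36 + 28))) = 7*(-59 - (-8)*(1 - 8)/(-3600 + (-8)² - 26*(-8))) = 7*(-59 - (-8)*(-7)/(-3600 + 64 + 208)) = 7*(-59 - (-8)*(-7)/(-3328)) = 7*(-59 - (-8)*(-1)*(-7)/3328) = 7*(-59 - 1*(-7/416)) = 7*(-59 + 7/416) = 7*(-24537/416) = -171759/416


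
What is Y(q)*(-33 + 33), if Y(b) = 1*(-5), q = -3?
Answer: 0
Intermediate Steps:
Y(b) = -5
Y(q)*(-33 + 33) = -5*(-33 + 33) = -5*0 = 0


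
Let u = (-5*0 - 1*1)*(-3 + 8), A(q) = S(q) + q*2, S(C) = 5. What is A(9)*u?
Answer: -115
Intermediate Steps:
A(q) = 5 + 2*q (A(q) = 5 + q*2 = 5 + 2*q)
u = -5 (u = (0 - 1)*5 = -1*5 = -5)
A(9)*u = (5 + 2*9)*(-5) = (5 + 18)*(-5) = 23*(-5) = -115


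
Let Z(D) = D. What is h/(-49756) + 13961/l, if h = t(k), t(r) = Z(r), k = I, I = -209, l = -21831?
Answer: -690080837/1086223236 ≈ -0.63530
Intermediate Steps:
k = -209
t(r) = r
h = -209
h/(-49756) + 13961/l = -209/(-49756) + 13961/(-21831) = -209*(-1/49756) + 13961*(-1/21831) = 209/49756 - 13961/21831 = -690080837/1086223236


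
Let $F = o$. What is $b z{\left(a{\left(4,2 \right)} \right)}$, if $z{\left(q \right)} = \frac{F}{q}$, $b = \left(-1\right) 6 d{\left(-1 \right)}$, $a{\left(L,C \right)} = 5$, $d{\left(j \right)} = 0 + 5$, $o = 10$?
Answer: $-60$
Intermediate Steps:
$d{\left(j \right)} = 5$
$F = 10$
$b = -30$ ($b = \left(-1\right) 6 \cdot 5 = \left(-6\right) 5 = -30$)
$z{\left(q \right)} = \frac{10}{q}$
$b z{\left(a{\left(4,2 \right)} \right)} = - 30 \cdot \frac{10}{5} = - 30 \cdot 10 \cdot \frac{1}{5} = \left(-30\right) 2 = -60$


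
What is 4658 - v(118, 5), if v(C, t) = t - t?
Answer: 4658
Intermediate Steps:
v(C, t) = 0
4658 - v(118, 5) = 4658 - 1*0 = 4658 + 0 = 4658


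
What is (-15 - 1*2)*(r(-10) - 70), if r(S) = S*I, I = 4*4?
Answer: 3910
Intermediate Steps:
I = 16
r(S) = 16*S (r(S) = S*16 = 16*S)
(-15 - 1*2)*(r(-10) - 70) = (-15 - 1*2)*(16*(-10) - 70) = (-15 - 2)*(-160 - 70) = -17*(-230) = 3910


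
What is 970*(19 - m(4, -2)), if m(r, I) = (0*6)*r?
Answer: 18430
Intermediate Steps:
m(r, I) = 0 (m(r, I) = 0*r = 0)
970*(19 - m(4, -2)) = 970*(19 - 1*0) = 970*(19 + 0) = 970*19 = 18430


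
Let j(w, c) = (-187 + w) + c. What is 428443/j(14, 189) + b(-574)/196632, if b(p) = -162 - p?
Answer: 10530701321/393264 ≈ 26778.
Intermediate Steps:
j(w, c) = -187 + c + w
428443/j(14, 189) + b(-574)/196632 = 428443/(-187 + 189 + 14) + (-162 - 1*(-574))/196632 = 428443/16 + (-162 + 574)*(1/196632) = 428443*(1/16) + 412*(1/196632) = 428443/16 + 103/49158 = 10530701321/393264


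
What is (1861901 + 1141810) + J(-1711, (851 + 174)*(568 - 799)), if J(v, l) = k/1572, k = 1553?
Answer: 4721835245/1572 ≈ 3.0037e+6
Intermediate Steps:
J(v, l) = 1553/1572
(1861901 + 1141810) + J(-1711, (851 + 174)*(568 - 799)) = (1861901 + 1141810) + 1553/1572 = 3003711 + 1553/1572 = 4721835245/1572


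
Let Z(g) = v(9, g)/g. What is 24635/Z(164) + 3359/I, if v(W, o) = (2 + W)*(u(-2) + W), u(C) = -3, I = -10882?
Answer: 21982290893/359106 ≈ 61214.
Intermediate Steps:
v(W, o) = (-3 + W)*(2 + W) (v(W, o) = (2 + W)*(-3 + W) = (-3 + W)*(2 + W))
Z(g) = 66/g (Z(g) = (-6 + 9² - 1*9)/g = (-6 + 81 - 9)/g = 66/g)
24635/Z(164) + 3359/I = 24635/((66/164)) + 3359/(-10882) = 24635/((66*(1/164))) + 3359*(-1/10882) = 24635/(33/82) - 3359/10882 = 24635*(82/33) - 3359/10882 = 2020070/33 - 3359/10882 = 21982290893/359106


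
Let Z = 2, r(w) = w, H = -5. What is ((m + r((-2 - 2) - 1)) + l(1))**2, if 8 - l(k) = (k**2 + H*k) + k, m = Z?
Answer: 64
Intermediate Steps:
m = 2
l(k) = 8 - k**2 + 4*k (l(k) = 8 - ((k**2 - 5*k) + k) = 8 - (k**2 - 4*k) = 8 + (-k**2 + 4*k) = 8 - k**2 + 4*k)
((m + r((-2 - 2) - 1)) + l(1))**2 = ((2 + ((-2 - 2) - 1)) + (8 - 1*1**2 + 4*1))**2 = ((2 + (-4 - 1)) + (8 - 1*1 + 4))**2 = ((2 - 5) + (8 - 1 + 4))**2 = (-3 + 11)**2 = 8**2 = 64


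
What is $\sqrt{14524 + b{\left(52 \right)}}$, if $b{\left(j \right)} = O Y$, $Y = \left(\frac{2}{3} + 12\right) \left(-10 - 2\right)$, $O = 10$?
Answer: $2 \sqrt{3251} \approx 114.04$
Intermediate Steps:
$Y = -152$ ($Y = \left(2 \cdot \frac{1}{3} + 12\right) \left(-12\right) = \left(\frac{2}{3} + 12\right) \left(-12\right) = \frac{38}{3} \left(-12\right) = -152$)
$b{\left(j \right)} = -1520$ ($b{\left(j \right)} = 10 \left(-152\right) = -1520$)
$\sqrt{14524 + b{\left(52 \right)}} = \sqrt{14524 - 1520} = \sqrt{13004} = 2 \sqrt{3251}$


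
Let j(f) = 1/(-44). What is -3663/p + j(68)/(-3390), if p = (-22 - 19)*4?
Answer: 136593311/6115560 ≈ 22.335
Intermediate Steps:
j(f) = -1/44
p = -164 (p = -41*4 = -164)
-3663/p + j(68)/(-3390) = -3663/(-164) - 1/44/(-3390) = -3663*(-1/164) - 1/44*(-1/3390) = 3663/164 + 1/149160 = 136593311/6115560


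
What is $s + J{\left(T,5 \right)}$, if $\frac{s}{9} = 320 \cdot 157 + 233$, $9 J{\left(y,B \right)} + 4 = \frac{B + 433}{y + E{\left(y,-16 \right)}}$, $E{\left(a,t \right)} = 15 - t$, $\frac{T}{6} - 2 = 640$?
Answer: $\frac{15874904285}{34947} \approx 4.5426 \cdot 10^{5}$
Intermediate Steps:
$T = 3852$ ($T = 12 + 6 \cdot 640 = 12 + 3840 = 3852$)
$J{\left(y,B \right)} = - \frac{4}{9} + \frac{433 + B}{9 \left(31 + y\right)}$ ($J{\left(y,B \right)} = - \frac{4}{9} + \frac{\left(B + 433\right) \frac{1}{y + \left(15 - -16\right)}}{9} = - \frac{4}{9} + \frac{\left(433 + B\right) \frac{1}{y + \left(15 + 16\right)}}{9} = - \frac{4}{9} + \frac{\left(433 + B\right) \frac{1}{y + 31}}{9} = - \frac{4}{9} + \frac{\left(433 + B\right) \frac{1}{31 + y}}{9} = - \frac{4}{9} + \frac{\frac{1}{31 + y} \left(433 + B\right)}{9} = - \frac{4}{9} + \frac{433 + B}{9 \left(31 + y\right)}$)
$s = 454257$ ($s = 9 \left(320 \cdot 157 + 233\right) = 9 \left(50240 + 233\right) = 9 \cdot 50473 = 454257$)
$s + J{\left(T,5 \right)} = 454257 + \frac{309 + 5 - 15408}{9 \left(31 + 3852\right)} = 454257 + \frac{309 + 5 - 15408}{9 \cdot 3883} = 454257 + \frac{1}{9} \cdot \frac{1}{3883} \left(-15094\right) = 454257 - \frac{15094}{34947} = \frac{15874904285}{34947}$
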